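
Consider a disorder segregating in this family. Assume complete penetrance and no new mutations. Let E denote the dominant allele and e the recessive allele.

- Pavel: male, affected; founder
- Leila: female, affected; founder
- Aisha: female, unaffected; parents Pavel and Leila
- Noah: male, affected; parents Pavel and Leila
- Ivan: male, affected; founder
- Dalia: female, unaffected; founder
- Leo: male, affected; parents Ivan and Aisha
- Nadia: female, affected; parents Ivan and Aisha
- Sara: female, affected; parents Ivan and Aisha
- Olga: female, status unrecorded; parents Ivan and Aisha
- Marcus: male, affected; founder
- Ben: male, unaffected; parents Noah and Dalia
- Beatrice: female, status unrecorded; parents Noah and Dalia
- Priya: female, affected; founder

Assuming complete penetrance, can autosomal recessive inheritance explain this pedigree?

Under autosomal recessive, Aisha (unaffected, female) cannot arise from Pavel (affected) × Leila (affected).

No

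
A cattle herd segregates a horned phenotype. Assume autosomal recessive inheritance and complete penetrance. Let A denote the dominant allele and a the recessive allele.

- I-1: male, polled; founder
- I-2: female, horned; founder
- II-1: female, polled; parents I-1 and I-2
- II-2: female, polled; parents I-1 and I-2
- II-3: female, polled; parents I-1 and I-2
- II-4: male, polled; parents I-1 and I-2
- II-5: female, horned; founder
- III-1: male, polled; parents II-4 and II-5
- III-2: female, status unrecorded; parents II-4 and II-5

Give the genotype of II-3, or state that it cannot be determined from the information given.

From phenotype alone, II-3 is AA or Aa.
II-3 is polled so carries A and received a from I-2 (aa), so II-3 is Aa.

Aa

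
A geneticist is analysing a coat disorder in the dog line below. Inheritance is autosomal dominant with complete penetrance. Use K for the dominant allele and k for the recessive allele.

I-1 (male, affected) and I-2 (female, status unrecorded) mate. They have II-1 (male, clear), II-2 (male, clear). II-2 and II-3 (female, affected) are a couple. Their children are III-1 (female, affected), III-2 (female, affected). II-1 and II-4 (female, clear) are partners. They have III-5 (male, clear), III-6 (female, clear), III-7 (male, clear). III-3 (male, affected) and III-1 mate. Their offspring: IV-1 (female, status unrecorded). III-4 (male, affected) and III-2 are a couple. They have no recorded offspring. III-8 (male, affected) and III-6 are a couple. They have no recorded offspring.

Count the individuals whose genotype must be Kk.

3

Obligate heterozygotes: I-1 is affected so carries K and passed k to II-1 (kk), so I-1 is Kk; III-1 is affected so carries K and received k from II-2 (kk), so III-1 is Kk; III-2 is affected so carries K and received k from II-2 (kk), so III-2 is Kk.
Every other individual is either homozygous by phenotype or has at least one consistent homozygous assignment, so the count is 3.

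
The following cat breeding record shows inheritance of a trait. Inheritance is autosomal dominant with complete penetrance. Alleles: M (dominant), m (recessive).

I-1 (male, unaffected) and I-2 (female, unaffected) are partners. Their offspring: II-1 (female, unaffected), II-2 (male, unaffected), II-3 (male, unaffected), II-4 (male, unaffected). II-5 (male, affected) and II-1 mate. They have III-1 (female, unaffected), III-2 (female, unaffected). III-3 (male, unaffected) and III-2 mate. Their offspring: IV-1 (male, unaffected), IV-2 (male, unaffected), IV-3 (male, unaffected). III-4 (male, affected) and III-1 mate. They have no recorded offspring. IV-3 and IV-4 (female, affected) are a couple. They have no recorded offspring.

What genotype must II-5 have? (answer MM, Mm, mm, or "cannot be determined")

From phenotype alone, II-5 is MM or Mm.
II-5 is affected so carries M and passed m to III-1 (mm), so II-5 is Mm.

Mm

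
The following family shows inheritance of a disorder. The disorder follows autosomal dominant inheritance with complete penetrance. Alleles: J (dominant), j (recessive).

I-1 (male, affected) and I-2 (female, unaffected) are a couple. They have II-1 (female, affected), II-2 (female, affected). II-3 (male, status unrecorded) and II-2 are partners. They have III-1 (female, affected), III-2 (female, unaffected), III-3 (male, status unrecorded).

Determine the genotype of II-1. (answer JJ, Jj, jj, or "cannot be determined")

From phenotype alone, II-1 is JJ or Jj.
II-1 is affected so carries J and received j from I-2 (jj), so II-1 is Jj.

Jj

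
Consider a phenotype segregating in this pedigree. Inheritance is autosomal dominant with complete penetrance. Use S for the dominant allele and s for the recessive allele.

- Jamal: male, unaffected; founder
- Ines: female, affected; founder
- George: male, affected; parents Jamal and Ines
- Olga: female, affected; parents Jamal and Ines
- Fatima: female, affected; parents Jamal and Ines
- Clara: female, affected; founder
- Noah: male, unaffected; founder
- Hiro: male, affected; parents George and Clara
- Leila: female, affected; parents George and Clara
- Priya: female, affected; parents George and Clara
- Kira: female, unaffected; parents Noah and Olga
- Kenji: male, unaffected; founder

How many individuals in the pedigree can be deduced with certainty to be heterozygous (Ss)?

3

Obligate heterozygotes: George is affected so carries S and received s from Jamal (ss), so George is Ss; Olga is affected so carries S and received s from Jamal (ss), so Olga is Ss; Fatima is affected so carries S and received s from Jamal (ss), so Fatima is Ss.
Every other individual is either homozygous by phenotype or has at least one consistent homozygous assignment, so the count is 3.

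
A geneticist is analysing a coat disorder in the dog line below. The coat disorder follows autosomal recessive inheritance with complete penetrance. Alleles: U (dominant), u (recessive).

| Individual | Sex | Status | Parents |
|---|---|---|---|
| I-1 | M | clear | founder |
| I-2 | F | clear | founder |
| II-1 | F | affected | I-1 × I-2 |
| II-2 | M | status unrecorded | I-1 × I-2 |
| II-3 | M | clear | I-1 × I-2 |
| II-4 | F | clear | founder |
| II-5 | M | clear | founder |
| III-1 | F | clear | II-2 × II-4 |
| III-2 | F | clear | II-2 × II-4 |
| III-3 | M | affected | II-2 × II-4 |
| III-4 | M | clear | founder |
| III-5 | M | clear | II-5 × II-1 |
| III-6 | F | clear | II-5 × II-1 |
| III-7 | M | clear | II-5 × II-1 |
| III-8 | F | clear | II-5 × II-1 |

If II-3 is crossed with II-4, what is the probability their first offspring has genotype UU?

I-1 is clear so carries U and passed u to II-1 (uu), so I-1 is Uu.
I-2 is clear so carries U and passed u to II-1 (uu), so I-2 is Uu.
II-3 is a clear offspring of I-1 (Uu) × I-2 (Uu), whose cross gives 1/4 UU : 1/2 Uu : 1/4 uu; conditioning on being clear, II-3 is UU with probability 1/3, Uu with probability 2/3.
II-4 is clear so carries U and passed u to III-3 (uu), so II-4 is Uu.
Summing over parental genotype combinations, P(offspring has genotype UU) = 1/3·1/2 + 2/3·1/4 = 1/3.

1/3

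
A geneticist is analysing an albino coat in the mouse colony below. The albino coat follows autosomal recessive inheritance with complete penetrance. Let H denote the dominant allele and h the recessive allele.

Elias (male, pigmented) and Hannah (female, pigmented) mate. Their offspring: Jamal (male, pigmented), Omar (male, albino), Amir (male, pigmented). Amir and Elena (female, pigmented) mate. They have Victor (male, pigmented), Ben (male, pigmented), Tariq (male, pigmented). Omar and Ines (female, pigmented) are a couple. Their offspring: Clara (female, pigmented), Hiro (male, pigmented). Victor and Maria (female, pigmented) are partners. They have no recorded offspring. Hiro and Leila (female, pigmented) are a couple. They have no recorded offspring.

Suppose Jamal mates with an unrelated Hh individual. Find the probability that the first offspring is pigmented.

5/6

Elias is pigmented so carries H and passed h to Omar (hh), so Elias is Hh.
Hannah is pigmented so carries H and passed h to Omar (hh), so Hannah is Hh.
Jamal is a pigmented offspring of Elias (Hh) × Hannah (Hh), whose cross gives 1/4 HH : 1/2 Hh : 1/4 hh; conditioning on being pigmented, Jamal is HH with probability 1/3, Hh with probability 2/3.
Summing over parental genotype combinations, P(offspring is pigmented) = 1/3·1 + 2/3·3/4 = 5/6.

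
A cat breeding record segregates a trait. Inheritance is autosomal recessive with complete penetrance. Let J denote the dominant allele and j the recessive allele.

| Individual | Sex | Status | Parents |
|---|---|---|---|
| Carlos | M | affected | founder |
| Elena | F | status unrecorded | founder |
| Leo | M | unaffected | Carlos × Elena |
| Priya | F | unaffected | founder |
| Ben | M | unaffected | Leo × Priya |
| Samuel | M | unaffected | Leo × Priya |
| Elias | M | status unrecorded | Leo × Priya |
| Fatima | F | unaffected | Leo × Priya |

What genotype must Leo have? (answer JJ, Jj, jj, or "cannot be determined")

From phenotype alone, Leo is JJ or Jj.
Leo is unaffected so carries J and received j from Carlos (jj), so Leo is Jj.

Jj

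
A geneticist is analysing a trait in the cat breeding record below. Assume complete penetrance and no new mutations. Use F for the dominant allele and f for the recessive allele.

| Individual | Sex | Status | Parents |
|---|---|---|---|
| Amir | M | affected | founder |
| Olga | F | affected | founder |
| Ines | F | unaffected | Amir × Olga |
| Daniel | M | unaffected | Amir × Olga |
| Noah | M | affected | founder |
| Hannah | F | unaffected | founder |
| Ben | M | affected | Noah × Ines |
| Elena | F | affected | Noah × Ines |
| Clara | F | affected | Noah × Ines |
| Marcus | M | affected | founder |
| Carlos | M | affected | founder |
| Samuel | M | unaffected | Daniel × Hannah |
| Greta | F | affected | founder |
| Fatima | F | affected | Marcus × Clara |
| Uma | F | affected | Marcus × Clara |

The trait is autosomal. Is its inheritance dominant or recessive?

dominant

Amir and Olga are both affected yet have an unaffected child Ines. Under a recessive model two affected parents are homozygous and every child would be affected, so the trait cannot be recessive.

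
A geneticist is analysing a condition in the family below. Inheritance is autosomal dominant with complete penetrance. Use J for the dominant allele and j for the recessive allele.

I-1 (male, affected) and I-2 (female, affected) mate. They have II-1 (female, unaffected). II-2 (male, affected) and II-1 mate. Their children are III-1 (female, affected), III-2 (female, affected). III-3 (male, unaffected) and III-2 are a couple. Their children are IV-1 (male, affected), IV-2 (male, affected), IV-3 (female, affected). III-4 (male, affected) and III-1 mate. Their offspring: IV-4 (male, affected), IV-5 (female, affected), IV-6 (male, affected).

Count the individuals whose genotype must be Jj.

7

Obligate heterozygotes: I-1 is affected so carries J and passed j to II-1 (jj), so I-1 is Jj; I-2 is affected so carries J and passed j to II-1 (jj), so I-2 is Jj; III-1 is affected so carries J and received j from II-1 (jj), so III-1 is Jj; III-2 is affected so carries J and received j from II-1 (jj), so III-2 is Jj; IV-1 is affected so carries J and received j from III-3 (jj), so IV-1 is Jj; IV-2 is affected so carries J and received j from III-3 (jj), so IV-2 is Jj; IV-3 is affected so carries J and received j from III-3 (jj), so IV-3 is Jj.
Every other individual is either homozygous by phenotype or has at least one consistent homozygous assignment, so the count is 7.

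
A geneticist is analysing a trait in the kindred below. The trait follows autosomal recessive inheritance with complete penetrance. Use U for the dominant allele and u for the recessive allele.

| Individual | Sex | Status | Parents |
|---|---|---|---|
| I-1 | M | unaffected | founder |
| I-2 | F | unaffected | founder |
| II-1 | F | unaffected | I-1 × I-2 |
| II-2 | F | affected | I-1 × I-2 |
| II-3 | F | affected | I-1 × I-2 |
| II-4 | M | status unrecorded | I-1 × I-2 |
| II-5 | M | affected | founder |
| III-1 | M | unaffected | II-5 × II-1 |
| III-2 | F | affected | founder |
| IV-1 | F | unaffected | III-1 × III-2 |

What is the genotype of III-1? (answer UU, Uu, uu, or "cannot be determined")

Uu

From phenotype alone, III-1 is UU or Uu.
III-1 is unaffected so carries U and received u from II-5 (uu), so III-1 is Uu.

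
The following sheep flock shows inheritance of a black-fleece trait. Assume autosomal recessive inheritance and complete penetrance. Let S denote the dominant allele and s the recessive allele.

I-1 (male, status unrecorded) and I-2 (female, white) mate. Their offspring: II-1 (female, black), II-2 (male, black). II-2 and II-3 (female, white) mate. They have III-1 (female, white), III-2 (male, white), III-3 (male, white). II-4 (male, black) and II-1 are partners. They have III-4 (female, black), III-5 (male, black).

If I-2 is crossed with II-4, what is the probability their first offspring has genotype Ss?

I-2 is white so carries S and passed s to II-1 (ss), so I-2 is Ss.
II-4 is black, so II-4 is ss.
The cross gives 1/2 Ss : 1/2 ss, so P(offspring has genotype Ss) = 1/2.

1/2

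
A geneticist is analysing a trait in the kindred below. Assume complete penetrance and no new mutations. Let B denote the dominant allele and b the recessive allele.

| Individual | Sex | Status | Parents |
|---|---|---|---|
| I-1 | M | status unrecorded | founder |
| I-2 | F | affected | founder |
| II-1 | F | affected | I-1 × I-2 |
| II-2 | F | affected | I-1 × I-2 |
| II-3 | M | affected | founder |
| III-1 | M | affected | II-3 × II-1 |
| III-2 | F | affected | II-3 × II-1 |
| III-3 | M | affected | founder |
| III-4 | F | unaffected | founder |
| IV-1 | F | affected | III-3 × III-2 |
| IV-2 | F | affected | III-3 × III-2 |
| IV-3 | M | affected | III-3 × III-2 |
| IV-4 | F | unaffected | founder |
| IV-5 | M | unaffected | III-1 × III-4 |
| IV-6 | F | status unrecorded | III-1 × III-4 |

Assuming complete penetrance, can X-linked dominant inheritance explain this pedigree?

Yes

A consistent assignment under X-linked dominant exists: I-1 X^B Y, I-2 X^B X^B, II-1 X^B X^B, II-2 X^B X^B, II-3 X^B Y, III-1 X^B Y, III-2 X^B X^B, III-3 X^B Y, III-4 X^b X^b, IV-1 X^B X^B, IV-2 X^B X^B, IV-3 X^B Y, IV-4 X^b X^b, IV-5 X^b Y, IV-6 X^B X^b.
In this assignment every recorded phenotype matches its genotype and every non-founder's genotype is obtainable from its parents' genotypes, so the pedigree is consistent.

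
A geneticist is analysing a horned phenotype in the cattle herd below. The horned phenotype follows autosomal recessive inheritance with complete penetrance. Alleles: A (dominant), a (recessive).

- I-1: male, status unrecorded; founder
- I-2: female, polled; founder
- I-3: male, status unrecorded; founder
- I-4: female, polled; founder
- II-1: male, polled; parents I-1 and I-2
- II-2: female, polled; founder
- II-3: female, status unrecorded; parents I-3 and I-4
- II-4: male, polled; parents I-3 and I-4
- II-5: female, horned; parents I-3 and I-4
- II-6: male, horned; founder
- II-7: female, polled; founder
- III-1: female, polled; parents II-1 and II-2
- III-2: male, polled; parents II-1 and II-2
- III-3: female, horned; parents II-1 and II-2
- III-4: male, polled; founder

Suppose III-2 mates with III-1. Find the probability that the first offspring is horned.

II-1 is polled so carries A and passed a to III-3 (aa), so II-1 is Aa.
II-2 is polled so carries A and passed a to III-3 (aa), so II-2 is Aa.
III-2 is a polled offspring of II-1 (Aa) × II-2 (Aa), whose cross gives 1/4 AA : 1/2 Aa : 1/4 aa; conditioning on being polled, III-2 is AA with probability 1/3, Aa with probability 2/3.
III-1 is a polled offspring of II-1 (Aa) × II-2 (Aa), whose cross gives 1/4 AA : 1/2 Aa : 1/4 aa; conditioning on being polled, III-1 is AA with probability 1/3, Aa with probability 2/3.
Summing over parental genotype combinations, P(offspring is horned) = 4/9·1/4 = 1/9.

1/9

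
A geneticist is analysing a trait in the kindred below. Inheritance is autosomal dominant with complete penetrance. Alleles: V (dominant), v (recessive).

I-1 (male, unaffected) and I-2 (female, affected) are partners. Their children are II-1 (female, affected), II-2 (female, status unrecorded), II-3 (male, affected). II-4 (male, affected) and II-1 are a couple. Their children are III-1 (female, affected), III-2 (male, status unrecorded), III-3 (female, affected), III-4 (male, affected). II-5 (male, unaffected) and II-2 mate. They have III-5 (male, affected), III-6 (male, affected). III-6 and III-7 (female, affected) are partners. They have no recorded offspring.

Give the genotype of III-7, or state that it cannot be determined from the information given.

III-7's phenotype allows VV or Vv, and no parent or child forces a single allele at both positions; consistent genotype assignments exist with III-7 as VV or Vv.

cannot be determined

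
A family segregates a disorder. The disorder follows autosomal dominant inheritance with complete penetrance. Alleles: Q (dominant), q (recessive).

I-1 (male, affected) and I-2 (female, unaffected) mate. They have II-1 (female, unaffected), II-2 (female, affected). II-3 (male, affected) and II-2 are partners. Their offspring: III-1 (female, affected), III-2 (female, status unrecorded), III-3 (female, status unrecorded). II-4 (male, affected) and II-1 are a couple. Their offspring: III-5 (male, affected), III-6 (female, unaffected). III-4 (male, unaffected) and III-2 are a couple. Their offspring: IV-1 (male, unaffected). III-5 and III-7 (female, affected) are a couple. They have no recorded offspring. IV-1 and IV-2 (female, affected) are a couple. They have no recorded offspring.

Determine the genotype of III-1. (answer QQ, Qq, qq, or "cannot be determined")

cannot be determined

III-1's phenotype allows QQ or Qq, and no parent or child forces a single allele at both positions; consistent genotype assignments exist with III-1 as QQ or Qq.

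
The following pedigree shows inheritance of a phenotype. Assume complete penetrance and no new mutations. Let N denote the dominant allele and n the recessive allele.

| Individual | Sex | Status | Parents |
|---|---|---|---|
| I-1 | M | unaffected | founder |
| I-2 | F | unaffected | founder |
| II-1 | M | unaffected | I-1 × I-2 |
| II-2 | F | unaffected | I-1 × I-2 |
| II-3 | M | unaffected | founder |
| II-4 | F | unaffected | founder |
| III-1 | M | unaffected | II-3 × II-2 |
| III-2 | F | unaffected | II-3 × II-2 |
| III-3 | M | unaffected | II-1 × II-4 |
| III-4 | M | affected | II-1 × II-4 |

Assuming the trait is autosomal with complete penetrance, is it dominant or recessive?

recessive

II-1 and II-4 are both unaffected yet have an affected child III-4. Under dominance, an affected child requires at least one affected parent, so the trait cannot be dominant.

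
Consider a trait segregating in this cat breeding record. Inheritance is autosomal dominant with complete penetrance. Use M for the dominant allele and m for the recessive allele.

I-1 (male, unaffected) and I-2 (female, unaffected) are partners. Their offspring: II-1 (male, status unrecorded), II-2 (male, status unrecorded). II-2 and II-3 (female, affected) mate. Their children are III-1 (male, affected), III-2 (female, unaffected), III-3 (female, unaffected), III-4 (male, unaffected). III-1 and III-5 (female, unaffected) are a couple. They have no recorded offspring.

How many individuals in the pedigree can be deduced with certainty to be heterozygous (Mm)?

2

Obligate heterozygotes: II-3 is affected so carries M and passed m to III-2 (mm), so II-3 is Mm; III-1 is affected so carries M and received m from II-2 (mm), so III-1 is Mm.
Every other individual is either homozygous by phenotype or has at least one consistent homozygous assignment, so the count is 2.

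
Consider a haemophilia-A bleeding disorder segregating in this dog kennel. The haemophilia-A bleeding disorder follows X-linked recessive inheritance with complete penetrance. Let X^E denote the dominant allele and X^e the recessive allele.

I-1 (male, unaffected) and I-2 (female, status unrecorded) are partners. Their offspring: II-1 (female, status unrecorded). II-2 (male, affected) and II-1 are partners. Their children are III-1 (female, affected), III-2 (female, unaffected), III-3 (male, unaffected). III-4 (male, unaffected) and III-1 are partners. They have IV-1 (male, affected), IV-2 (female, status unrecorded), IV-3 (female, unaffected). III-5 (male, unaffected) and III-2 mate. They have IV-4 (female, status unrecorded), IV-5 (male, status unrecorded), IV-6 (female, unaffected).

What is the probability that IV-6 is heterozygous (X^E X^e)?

1/2

III-5 is unaffected, so III-5 is X^E Y.
III-2 is unaffected so carries E and received e from II-2 (X^e Y), so III-2 is X^E X^e.
Their cross gives offspring ratios 1/2 X^E X^E : 1/2 X^E X^e. Conditioning on IV-6 being unaffected, P(X^E X^e) = 1/2 / 1 = 1/2.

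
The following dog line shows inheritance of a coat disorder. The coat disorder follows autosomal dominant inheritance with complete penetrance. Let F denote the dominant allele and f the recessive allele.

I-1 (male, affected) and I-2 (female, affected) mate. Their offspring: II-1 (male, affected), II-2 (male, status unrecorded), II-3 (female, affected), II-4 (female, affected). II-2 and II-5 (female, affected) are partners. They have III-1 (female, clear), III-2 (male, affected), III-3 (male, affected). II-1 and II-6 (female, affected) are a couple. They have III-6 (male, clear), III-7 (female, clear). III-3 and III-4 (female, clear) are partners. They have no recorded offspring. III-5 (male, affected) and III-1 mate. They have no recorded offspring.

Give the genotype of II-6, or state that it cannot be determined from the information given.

Ff

From phenotype alone, II-6 is FF or Ff.
II-6 is affected so carries F and passed f to III-6 (ff), so II-6 is Ff.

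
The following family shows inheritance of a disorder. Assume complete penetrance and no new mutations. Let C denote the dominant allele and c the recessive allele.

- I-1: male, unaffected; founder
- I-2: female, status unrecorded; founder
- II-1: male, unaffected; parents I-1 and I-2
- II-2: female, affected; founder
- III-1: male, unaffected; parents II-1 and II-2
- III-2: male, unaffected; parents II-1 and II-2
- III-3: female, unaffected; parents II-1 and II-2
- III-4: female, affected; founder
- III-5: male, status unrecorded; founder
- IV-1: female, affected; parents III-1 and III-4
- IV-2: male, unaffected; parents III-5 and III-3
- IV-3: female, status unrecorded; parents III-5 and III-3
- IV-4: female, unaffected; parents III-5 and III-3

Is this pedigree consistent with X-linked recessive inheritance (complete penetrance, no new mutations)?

Under X-linked recessive, III-1 (unaffected, male) cannot arise from II-1 (unaffected) × II-2 (affected).

No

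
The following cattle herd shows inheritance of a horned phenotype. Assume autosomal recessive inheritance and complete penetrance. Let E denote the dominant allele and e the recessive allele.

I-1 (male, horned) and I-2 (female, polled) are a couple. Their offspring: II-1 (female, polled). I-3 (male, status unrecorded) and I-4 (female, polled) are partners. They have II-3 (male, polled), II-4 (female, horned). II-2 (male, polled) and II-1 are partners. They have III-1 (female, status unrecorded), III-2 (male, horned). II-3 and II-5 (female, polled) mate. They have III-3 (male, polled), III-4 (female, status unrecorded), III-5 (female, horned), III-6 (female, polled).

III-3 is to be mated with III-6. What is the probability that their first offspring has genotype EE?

4/9

II-3 is polled so carries E and passed e to III-5 (ee), so II-3 is Ee.
II-5 is polled so carries E and passed e to III-5 (ee), so II-5 is Ee.
III-3 is a polled offspring of II-3 (Ee) × II-5 (Ee), whose cross gives 1/4 EE : 1/2 Ee : 1/4 ee; conditioning on being polled, III-3 is EE with probability 1/3, Ee with probability 2/3.
III-6 is a polled offspring of II-3 (Ee) × II-5 (Ee), whose cross gives 1/4 EE : 1/2 Ee : 1/4 ee; conditioning on being polled, III-6 is EE with probability 1/3, Ee with probability 2/3.
Summing over parental genotype combinations, P(offspring has genotype EE) = 1/9·1 + 2/9·1/2 + 2/9·1/2 + 4/9·1/4 = 4/9.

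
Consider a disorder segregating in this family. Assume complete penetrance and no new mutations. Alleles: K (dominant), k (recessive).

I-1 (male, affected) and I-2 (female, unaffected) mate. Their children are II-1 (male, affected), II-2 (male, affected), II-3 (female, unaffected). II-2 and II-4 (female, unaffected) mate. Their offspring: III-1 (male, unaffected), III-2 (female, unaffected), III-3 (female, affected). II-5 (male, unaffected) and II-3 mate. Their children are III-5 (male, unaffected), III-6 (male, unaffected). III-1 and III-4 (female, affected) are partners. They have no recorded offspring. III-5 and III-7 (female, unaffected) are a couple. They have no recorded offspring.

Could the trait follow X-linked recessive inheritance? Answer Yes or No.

A consistent assignment under X-linked recessive exists: I-1 X^k Y, I-2 X^K X^k, II-1 X^k Y, II-2 X^k Y, II-3 X^K X^k, II-4 X^K X^k, II-5 X^K Y, III-1 X^K Y, III-2 X^K X^k, III-3 X^k X^k, III-4 X^k X^k, III-5 X^K Y, III-6 X^K Y, III-7 X^K X^K.
In this assignment every recorded phenotype matches its genotype and every non-founder's genotype is obtainable from its parents' genotypes, so the pedigree is consistent.

Yes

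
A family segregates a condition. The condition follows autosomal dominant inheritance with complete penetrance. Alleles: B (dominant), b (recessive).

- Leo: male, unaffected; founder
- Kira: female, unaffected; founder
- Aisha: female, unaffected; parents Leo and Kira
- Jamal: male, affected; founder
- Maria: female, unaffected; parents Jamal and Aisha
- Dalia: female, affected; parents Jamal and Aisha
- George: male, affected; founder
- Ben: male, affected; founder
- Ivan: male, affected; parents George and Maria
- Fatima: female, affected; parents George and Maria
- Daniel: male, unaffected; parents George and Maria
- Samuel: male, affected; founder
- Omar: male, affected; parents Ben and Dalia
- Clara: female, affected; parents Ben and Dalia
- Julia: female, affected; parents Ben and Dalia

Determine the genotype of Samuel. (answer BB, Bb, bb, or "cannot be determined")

cannot be determined

Samuel's phenotype allows BB or Bb, and no parent or child forces a single allele at both positions; consistent genotype assignments exist with Samuel as BB or Bb.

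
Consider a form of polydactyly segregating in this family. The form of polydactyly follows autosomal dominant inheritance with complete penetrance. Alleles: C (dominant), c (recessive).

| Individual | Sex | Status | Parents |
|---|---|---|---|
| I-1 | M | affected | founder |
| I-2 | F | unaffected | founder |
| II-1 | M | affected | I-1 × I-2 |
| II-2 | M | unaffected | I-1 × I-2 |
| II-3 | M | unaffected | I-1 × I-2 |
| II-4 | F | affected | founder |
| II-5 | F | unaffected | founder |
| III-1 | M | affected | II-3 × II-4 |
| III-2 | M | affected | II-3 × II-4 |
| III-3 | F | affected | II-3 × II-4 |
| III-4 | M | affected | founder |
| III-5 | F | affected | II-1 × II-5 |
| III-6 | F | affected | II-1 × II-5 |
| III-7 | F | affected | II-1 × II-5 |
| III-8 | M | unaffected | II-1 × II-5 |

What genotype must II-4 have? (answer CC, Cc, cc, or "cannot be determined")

cannot be determined

II-4's phenotype allows CC or Cc, and no parent or child forces a single allele at both positions; consistent genotype assignments exist with II-4 as CC or Cc.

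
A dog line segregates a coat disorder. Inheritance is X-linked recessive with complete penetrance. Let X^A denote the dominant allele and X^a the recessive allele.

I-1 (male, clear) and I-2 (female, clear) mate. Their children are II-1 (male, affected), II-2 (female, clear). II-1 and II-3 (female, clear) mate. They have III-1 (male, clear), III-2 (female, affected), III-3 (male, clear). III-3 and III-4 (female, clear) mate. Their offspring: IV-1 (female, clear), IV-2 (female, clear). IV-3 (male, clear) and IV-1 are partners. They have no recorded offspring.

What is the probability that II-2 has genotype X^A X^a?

1/2

I-1 is clear, so I-1 is X^A Y.
I-2 is clear so carries A and passed a to II-1 (X^a Y), so I-2 is X^A X^a.
Their cross gives offspring ratios 1/2 X^A X^A : 1/2 X^A X^a. Conditioning on II-2 being clear, P(X^A X^a) = 1/2 / 1 = 1/2.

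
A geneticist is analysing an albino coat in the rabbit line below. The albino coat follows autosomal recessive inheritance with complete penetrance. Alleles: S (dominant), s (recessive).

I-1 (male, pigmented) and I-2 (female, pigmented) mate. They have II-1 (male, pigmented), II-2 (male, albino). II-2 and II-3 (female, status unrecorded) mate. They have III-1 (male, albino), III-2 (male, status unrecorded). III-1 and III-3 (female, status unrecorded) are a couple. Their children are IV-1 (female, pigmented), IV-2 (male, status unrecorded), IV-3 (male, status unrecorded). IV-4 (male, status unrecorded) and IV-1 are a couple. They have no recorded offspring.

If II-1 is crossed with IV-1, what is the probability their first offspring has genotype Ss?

1/2

I-1 is pigmented so carries S and passed s to II-2 (ss), so I-1 is Ss.
I-2 is pigmented so carries S and passed s to II-2 (ss), so I-2 is Ss.
II-1 is a pigmented offspring of I-1 (Ss) × I-2 (Ss), whose cross gives 1/4 SS : 1/2 Ss : 1/4 ss; conditioning on being pigmented, II-1 is SS with probability 1/3, Ss with probability 2/3.
IV-1 is pigmented so carries S and received s from III-1 (ss), so IV-1 is Ss.
Summing over parental genotype combinations, P(offspring has genotype Ss) = 1/3·1/2 + 2/3·1/2 = 1/2.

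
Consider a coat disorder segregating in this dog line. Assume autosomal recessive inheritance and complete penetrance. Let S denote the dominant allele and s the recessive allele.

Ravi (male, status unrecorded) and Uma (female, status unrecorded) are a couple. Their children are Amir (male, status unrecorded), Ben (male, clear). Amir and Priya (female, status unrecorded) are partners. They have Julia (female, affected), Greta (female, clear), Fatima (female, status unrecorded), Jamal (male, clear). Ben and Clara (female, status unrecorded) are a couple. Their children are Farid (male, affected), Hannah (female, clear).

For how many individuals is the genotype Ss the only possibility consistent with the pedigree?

Obligate heterozygotes: Ben is clear so carries S and passed s to Farid (ss), so Ben is Ss.
Every other individual is either homozygous by phenotype or has at least one consistent homozygous assignment, so the count is 1.

1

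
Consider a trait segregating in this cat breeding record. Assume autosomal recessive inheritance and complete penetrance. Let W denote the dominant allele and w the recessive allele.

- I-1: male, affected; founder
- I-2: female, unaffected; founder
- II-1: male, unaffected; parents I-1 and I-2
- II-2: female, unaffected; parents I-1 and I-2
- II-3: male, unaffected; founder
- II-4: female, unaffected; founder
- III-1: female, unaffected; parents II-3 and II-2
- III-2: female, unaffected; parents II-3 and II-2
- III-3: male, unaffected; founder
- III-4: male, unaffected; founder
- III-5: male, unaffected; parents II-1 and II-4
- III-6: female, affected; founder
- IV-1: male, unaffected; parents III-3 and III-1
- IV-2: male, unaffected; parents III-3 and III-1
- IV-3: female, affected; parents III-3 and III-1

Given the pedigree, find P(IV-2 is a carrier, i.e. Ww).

III-3 is unaffected so carries W and passed w to IV-3 (ww), so III-3 is Ww.
III-1 is unaffected so carries W and passed w to IV-3 (ww), so III-1 is Ww.
Their cross gives offspring ratios 1/4 WW : 1/2 Ww : 1/4 ww. Conditioning on IV-2 being unaffected, P(Ww) = 1/2 / 3/4 = 2/3.

2/3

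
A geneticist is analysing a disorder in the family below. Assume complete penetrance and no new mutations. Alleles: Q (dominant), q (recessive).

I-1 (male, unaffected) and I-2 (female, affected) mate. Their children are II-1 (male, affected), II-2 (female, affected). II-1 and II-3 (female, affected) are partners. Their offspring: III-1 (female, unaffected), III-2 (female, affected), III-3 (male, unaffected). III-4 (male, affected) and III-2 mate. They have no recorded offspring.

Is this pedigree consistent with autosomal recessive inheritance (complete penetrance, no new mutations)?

No

Under autosomal recessive, III-1 (unaffected, female) cannot arise from II-1 (affected) × II-3 (affected).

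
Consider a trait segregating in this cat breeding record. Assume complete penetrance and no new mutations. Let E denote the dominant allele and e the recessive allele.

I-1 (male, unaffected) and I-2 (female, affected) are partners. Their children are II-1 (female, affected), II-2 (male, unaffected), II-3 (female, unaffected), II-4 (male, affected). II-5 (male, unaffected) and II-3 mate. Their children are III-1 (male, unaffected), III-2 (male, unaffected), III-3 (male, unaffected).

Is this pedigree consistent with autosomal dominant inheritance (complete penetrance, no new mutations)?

Yes

A consistent assignment under autosomal dominant exists: I-1 ee, I-2 Ee, II-1 Ee, II-2 ee, II-3 ee, II-4 Ee, II-5 ee, III-1 ee, III-2 ee, III-3 ee.
In this assignment every recorded phenotype matches its genotype and every non-founder's genotype is obtainable from its parents' genotypes, so the pedigree is consistent.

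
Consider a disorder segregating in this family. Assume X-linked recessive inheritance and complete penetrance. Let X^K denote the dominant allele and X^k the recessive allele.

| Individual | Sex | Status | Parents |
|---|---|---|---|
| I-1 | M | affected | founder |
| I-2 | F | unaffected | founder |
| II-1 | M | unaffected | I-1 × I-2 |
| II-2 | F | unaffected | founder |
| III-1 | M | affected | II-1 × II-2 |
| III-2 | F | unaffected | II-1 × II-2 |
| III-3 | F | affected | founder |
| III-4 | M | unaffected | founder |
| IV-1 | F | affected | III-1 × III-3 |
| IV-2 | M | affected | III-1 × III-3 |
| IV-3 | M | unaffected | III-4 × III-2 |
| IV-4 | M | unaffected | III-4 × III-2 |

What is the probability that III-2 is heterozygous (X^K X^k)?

II-1 is unaffected, so II-1 is X^K Y.
II-2 is unaffected so carries K and passed k to III-1 (X^k Y), so II-2 is X^K X^k.
Their cross gives offspring ratios 1/2 X^K X^K : 1/2 X^K X^k. Conditioning on III-2 being unaffected, P(X^K X^k) = 1/2 / 1 = 1/2 before taking III-2's own offspring into account.
III-4 is unaffected, so III-4 is X^K Y.
Now use III-2's offspring. Probability of each recorded status — unaffected son IV-3: 1/2 if III-2 is X^K X^k, 1 if X^K X^K; unaffected son IV-4: 1/2 if III-2 is X^K X^k, 1 if X^K X^K.
Bayes: P(X^K X^k) = 1/2·1/4 / (1/2·1/4 + 1/2·1) = 1/5.

1/5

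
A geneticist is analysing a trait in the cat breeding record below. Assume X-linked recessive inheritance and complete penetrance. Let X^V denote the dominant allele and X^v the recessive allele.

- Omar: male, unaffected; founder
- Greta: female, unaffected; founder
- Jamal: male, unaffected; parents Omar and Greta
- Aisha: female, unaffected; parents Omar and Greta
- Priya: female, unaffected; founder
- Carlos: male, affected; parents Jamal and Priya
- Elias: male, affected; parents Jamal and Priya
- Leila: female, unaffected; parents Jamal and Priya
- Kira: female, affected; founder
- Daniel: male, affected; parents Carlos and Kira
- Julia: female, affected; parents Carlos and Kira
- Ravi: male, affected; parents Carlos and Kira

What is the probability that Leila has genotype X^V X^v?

1/2

Jamal is unaffected, so Jamal is X^V Y.
Priya is unaffected so carries V and passed v to Carlos (X^v Y), so Priya is X^V X^v.
Their cross gives offspring ratios 1/2 X^V X^V : 1/2 X^V X^v. Conditioning on Leila being unaffected, P(X^V X^v) = 1/2 / 1 = 1/2.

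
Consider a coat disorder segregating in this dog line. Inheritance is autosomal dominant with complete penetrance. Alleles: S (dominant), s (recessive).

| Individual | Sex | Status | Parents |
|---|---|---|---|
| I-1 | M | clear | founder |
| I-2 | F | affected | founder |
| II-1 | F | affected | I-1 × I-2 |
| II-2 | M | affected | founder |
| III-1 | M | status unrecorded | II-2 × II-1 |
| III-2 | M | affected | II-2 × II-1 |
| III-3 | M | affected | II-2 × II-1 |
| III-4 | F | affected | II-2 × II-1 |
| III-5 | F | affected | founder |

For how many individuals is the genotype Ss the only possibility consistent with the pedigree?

Obligate heterozygotes: II-1 is affected so carries S and received s from I-1 (ss), so II-1 is Ss.
Every other individual is either homozygous by phenotype or has at least one consistent homozygous assignment, so the count is 1.

1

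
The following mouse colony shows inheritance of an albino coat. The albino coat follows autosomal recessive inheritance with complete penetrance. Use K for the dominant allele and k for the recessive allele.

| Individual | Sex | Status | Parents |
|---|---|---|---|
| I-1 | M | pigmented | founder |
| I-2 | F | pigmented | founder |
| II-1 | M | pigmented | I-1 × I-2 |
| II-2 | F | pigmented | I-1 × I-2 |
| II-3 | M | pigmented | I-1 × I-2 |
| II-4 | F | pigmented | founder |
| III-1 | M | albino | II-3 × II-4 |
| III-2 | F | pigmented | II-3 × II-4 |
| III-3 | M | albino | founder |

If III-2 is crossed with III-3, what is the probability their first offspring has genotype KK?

II-3 is pigmented so carries K and passed k to III-1 (kk), so II-3 is Kk.
II-4 is pigmented so carries K and passed k to III-1 (kk), so II-4 is Kk.
III-2 is a pigmented offspring of II-3 (Kk) × II-4 (Kk), whose cross gives 1/4 KK : 1/2 Kk : 1/4 kk; conditioning on being pigmented, III-2 is KK with probability 1/3, Kk with probability 2/3.
III-3 is albino, so III-3 is kk.
Summing over parental genotype combinations, P(offspring has genotype KK) = 0 = 0.

0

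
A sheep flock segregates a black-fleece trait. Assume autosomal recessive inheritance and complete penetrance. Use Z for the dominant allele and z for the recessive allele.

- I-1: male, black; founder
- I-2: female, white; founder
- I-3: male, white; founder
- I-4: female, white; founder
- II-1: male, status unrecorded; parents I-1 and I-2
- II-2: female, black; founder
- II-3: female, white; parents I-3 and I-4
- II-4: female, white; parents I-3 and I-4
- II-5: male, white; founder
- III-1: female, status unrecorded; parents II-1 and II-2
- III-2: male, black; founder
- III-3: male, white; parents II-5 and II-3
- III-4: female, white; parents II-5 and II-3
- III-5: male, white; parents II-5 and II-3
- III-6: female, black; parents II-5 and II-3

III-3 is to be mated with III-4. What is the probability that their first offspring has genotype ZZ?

II-5 is white so carries Z and passed z to III-6 (zz), so II-5 is Zz.
II-3 is white so carries Z and passed z to III-6 (zz), so II-3 is Zz.
III-3 is a white offspring of II-5 (Zz) × II-3 (Zz), whose cross gives 1/4 ZZ : 1/2 Zz : 1/4 zz; conditioning on being white, III-3 is ZZ with probability 1/3, Zz with probability 2/3.
III-4 is a white offspring of II-5 (Zz) × II-3 (Zz), whose cross gives 1/4 ZZ : 1/2 Zz : 1/4 zz; conditioning on being white, III-4 is ZZ with probability 1/3, Zz with probability 2/3.
Summing over parental genotype combinations, P(offspring has genotype ZZ) = 1/9·1 + 2/9·1/2 + 2/9·1/2 + 4/9·1/4 = 4/9.

4/9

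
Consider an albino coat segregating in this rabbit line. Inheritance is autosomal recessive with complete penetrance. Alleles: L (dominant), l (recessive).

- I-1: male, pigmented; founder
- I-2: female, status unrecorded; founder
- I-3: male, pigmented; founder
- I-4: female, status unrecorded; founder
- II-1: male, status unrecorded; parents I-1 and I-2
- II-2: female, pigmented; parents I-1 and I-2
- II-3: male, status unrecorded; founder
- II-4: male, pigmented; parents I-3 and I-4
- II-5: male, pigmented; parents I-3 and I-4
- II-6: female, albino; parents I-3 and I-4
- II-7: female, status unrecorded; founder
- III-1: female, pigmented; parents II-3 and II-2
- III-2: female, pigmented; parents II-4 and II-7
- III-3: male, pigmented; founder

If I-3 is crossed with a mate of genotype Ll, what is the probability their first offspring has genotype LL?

I-3 is pigmented so carries L and passed l to II-6 (ll), so I-3 is Ll.
The cross gives 1/4 LL : 1/2 Ll : 1/4 ll, so P(offspring has genotype LL) = 1/4.

1/4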